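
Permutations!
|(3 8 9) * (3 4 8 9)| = |(3 9 4 8)| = 4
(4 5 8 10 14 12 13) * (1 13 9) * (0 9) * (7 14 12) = (0 9 1 13 4 5 8 10 12)(7 14) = [9, 13, 2, 3, 5, 8, 6, 14, 10, 1, 12, 11, 0, 4, 7]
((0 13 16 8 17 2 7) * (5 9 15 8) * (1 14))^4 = (0 9 2 16 8)(5 17 13 15 7)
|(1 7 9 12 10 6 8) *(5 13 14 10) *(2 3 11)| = |(1 7 9 12 5 13 14 10 6 8)(2 3 11)| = 30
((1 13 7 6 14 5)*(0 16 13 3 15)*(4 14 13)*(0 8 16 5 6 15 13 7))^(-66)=(0 13 3 1 5)(4 15 14 8 6 16 7)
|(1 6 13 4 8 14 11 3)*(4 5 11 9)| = 12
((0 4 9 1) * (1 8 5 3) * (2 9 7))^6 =(0 5 2)(1 8 7)(3 9 4)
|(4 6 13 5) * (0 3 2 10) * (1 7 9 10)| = |(0 3 2 1 7 9 10)(4 6 13 5)| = 28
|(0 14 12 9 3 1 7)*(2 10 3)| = 9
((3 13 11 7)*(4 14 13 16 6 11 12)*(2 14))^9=((2 14 13 12 4)(3 16 6 11 7))^9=(2 4 12 13 14)(3 7 11 6 16)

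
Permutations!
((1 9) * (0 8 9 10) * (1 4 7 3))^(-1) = (0 10 1 3 7 4 9 8)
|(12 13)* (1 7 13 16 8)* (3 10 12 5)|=9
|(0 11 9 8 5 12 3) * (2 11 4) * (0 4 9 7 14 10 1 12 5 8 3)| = |(0 9 3 4 2 11 7 14 10 1 12)| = 11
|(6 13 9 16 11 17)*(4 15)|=|(4 15)(6 13 9 16 11 17)|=6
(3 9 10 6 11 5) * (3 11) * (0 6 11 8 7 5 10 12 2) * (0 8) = [6, 1, 8, 9, 4, 0, 3, 5, 7, 12, 11, 10, 2] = (0 6 3 9 12 2 8 7 5)(10 11)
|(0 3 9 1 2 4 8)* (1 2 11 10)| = |(0 3 9 2 4 8)(1 11 10)| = 6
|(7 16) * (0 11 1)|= 6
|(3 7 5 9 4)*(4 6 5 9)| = |(3 7 9 6 5 4)| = 6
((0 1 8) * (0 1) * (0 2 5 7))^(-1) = ((0 2 5 7)(1 8))^(-1) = (0 7 5 2)(1 8)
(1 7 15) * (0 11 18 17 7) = (0 11 18 17 7 15 1) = [11, 0, 2, 3, 4, 5, 6, 15, 8, 9, 10, 18, 12, 13, 14, 1, 16, 7, 17]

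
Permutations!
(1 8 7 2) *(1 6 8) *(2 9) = [0, 1, 6, 3, 4, 5, 8, 9, 7, 2] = (2 6 8 7 9)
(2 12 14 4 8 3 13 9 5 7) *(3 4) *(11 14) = (2 12 11 14 3 13 9 5 7)(4 8) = [0, 1, 12, 13, 8, 7, 6, 2, 4, 5, 10, 14, 11, 9, 3]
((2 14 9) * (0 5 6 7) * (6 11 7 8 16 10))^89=(0 5 11 7)(2 9 14)(6 8 16 10)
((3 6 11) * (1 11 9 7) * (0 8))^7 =((0 8)(1 11 3 6 9 7))^7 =(0 8)(1 11 3 6 9 7)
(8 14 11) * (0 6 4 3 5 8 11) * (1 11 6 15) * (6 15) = (0 6 4 3 5 8 14)(1 11 15) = [6, 11, 2, 5, 3, 8, 4, 7, 14, 9, 10, 15, 12, 13, 0, 1]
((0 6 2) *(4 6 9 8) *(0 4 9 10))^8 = (10)(2 6 4)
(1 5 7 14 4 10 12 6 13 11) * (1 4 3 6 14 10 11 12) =(1 5 7 10)(3 6 13 12 14)(4 11) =[0, 5, 2, 6, 11, 7, 13, 10, 8, 9, 1, 4, 14, 12, 3]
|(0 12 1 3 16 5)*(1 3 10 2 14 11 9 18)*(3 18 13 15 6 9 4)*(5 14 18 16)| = 8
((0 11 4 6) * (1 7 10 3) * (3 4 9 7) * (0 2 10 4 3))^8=(0 3 2 4 9)(1 10 6 7 11)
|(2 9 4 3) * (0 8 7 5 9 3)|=6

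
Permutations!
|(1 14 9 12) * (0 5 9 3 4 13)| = |(0 5 9 12 1 14 3 4 13)| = 9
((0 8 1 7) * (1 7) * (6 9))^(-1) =((0 8 7)(6 9))^(-1) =(0 7 8)(6 9)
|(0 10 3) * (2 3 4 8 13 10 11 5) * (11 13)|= |(0 13 10 4 8 11 5 2 3)|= 9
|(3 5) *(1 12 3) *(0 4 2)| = 12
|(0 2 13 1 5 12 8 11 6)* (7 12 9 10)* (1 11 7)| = 60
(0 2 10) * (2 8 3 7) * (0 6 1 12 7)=(0 8 3)(1 12 7 2 10 6)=[8, 12, 10, 0, 4, 5, 1, 2, 3, 9, 6, 11, 7]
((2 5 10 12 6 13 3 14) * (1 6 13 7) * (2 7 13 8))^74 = ((1 6 13 3 14 7)(2 5 10 12 8))^74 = (1 13 14)(2 8 12 10 5)(3 7 6)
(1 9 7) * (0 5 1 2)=(0 5 1 9 7 2)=[5, 9, 0, 3, 4, 1, 6, 2, 8, 7]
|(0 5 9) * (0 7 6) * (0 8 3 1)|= |(0 5 9 7 6 8 3 1)|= 8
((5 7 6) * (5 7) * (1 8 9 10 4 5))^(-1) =((1 8 9 10 4 5)(6 7))^(-1) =(1 5 4 10 9 8)(6 7)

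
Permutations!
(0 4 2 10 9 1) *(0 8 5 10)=(0 4 2)(1 8 5 10 9)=[4, 8, 0, 3, 2, 10, 6, 7, 5, 1, 9]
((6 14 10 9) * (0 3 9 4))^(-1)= ((0 3 9 6 14 10 4))^(-1)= (0 4 10 14 6 9 3)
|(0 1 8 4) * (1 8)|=3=|(0 8 4)|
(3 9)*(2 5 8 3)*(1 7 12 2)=(1 7 12 2 5 8 3 9)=[0, 7, 5, 9, 4, 8, 6, 12, 3, 1, 10, 11, 2]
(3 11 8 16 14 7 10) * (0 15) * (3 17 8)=(0 15)(3 11)(7 10 17 8 16 14)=[15, 1, 2, 11, 4, 5, 6, 10, 16, 9, 17, 3, 12, 13, 7, 0, 14, 8]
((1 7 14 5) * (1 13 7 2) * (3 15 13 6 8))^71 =((1 2)(3 15 13 7 14 5 6 8))^71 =(1 2)(3 8 6 5 14 7 13 15)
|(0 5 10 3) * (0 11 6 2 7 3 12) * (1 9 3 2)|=20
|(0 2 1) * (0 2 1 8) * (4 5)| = |(0 1 2 8)(4 5)| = 4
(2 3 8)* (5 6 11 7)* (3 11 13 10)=(2 11 7 5 6 13 10 3 8)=[0, 1, 11, 8, 4, 6, 13, 5, 2, 9, 3, 7, 12, 10]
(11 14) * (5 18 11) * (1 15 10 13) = (1 15 10 13)(5 18 11 14) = [0, 15, 2, 3, 4, 18, 6, 7, 8, 9, 13, 14, 12, 1, 5, 10, 16, 17, 11]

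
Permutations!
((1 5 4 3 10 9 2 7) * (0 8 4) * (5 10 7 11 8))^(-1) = (0 5)(1 7 3 4 8 11 2 9 10)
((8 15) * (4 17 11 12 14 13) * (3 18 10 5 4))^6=(3 11 10 14 4)(5 13 17 18 12)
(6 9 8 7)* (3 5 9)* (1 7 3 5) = [0, 7, 2, 1, 4, 9, 5, 6, 3, 8] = (1 7 6 5 9 8 3)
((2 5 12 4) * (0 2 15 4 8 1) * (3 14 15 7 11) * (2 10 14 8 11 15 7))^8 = (0 12 7 8 2 10 11 15 1 5 14 3 4)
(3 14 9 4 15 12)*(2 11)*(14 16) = (2 11)(3 16 14 9 4 15 12) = [0, 1, 11, 16, 15, 5, 6, 7, 8, 4, 10, 2, 3, 13, 9, 12, 14]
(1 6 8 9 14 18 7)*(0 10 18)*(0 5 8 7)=(0 10 18)(1 6 7)(5 8 9 14)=[10, 6, 2, 3, 4, 8, 7, 1, 9, 14, 18, 11, 12, 13, 5, 15, 16, 17, 0]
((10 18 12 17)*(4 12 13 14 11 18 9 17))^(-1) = (4 12)(9 10 17)(11 14 13 18)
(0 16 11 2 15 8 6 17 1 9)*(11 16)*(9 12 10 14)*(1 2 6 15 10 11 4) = (0 4 1 12 11 6 17 2 10 14 9)(8 15) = [4, 12, 10, 3, 1, 5, 17, 7, 15, 0, 14, 6, 11, 13, 9, 8, 16, 2]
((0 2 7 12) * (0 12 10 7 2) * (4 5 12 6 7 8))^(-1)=(4 8 10 7 6 12 5)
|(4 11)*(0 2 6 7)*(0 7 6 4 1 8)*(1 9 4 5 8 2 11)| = 8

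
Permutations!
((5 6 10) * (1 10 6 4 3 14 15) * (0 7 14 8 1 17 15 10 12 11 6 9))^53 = (0 7 14 10 5 4 3 8 1 12 11 6 9)(15 17)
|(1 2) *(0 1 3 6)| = |(0 1 2 3 6)| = 5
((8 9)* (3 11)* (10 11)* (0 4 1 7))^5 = (0 4 1 7)(3 11 10)(8 9)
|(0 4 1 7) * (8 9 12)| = |(0 4 1 7)(8 9 12)| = 12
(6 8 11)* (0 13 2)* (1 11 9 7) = (0 13 2)(1 11 6 8 9 7) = [13, 11, 0, 3, 4, 5, 8, 1, 9, 7, 10, 6, 12, 2]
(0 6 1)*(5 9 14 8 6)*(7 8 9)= [5, 0, 2, 3, 4, 7, 1, 8, 6, 14, 10, 11, 12, 13, 9]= (0 5 7 8 6 1)(9 14)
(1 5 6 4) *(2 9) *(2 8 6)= (1 5 2 9 8 6 4)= [0, 5, 9, 3, 1, 2, 4, 7, 6, 8]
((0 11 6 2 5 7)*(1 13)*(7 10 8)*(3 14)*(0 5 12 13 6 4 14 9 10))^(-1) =(0 5 7 8 10 9 3 14 4 11)(1 13 12 2 6) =((0 11 4 14 3 9 10 8 7 5)(1 6 2 12 13))^(-1)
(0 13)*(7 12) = [13, 1, 2, 3, 4, 5, 6, 12, 8, 9, 10, 11, 7, 0] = (0 13)(7 12)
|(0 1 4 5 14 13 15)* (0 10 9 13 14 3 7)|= |(0 1 4 5 3 7)(9 13 15 10)|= 12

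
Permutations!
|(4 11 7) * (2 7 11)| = 3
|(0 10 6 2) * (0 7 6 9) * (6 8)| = |(0 10 9)(2 7 8 6)| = 12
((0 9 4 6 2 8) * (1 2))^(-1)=(0 8 2 1 6 4 9)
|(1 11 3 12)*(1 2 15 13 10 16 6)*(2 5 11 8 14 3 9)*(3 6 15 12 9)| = |(1 8 14 6)(2 12 5 11 3 9)(10 16 15 13)| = 12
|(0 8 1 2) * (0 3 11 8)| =|(1 2 3 11 8)| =5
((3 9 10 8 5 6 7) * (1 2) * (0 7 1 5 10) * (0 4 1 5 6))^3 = (0 9 2)(1 5 3)(4 6 7)(8 10) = ((0 7 3 9 4 1 2 6 5)(8 10))^3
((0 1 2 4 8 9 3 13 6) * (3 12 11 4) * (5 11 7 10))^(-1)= (0 6 13 3 2 1)(4 11 5 10 7 12 9 8)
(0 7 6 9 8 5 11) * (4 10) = (0 7 6 9 8 5 11)(4 10) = [7, 1, 2, 3, 10, 11, 9, 6, 5, 8, 4, 0]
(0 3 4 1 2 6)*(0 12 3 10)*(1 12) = (0 10)(1 2 6)(3 4 12) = [10, 2, 6, 4, 12, 5, 1, 7, 8, 9, 0, 11, 3]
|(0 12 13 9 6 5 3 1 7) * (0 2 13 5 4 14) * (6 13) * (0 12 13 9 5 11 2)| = |(0 13 5 3 1 7)(2 6 4 14 12 11)| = 6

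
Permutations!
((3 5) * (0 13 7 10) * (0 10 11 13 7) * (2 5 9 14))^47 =(0 13 11 7)(2 3 14 5 9)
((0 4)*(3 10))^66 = ((0 4)(3 10))^66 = (10)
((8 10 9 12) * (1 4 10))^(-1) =(1 8 12 9 10 4)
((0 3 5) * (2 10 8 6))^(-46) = (0 5 3)(2 8)(6 10)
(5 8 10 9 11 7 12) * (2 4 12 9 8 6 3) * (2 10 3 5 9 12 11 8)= [0, 1, 4, 10, 11, 6, 5, 12, 3, 8, 2, 7, 9]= (2 4 11 7 12 9 8 3 10)(5 6)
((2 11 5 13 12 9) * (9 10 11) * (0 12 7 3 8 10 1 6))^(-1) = (0 6 1 12)(2 9)(3 7 13 5 11 10 8)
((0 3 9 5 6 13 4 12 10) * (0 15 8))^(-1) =((0 3 9 5 6 13 4 12 10 15 8))^(-1) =(0 8 15 10 12 4 13 6 5 9 3)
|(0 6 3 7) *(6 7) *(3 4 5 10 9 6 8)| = 10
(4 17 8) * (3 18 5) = (3 18 5)(4 17 8) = [0, 1, 2, 18, 17, 3, 6, 7, 4, 9, 10, 11, 12, 13, 14, 15, 16, 8, 5]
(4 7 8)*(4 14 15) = [0, 1, 2, 3, 7, 5, 6, 8, 14, 9, 10, 11, 12, 13, 15, 4] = (4 7 8 14 15)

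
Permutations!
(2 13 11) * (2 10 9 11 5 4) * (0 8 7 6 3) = [8, 1, 13, 0, 2, 4, 3, 6, 7, 11, 9, 10, 12, 5] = (0 8 7 6 3)(2 13 5 4)(9 11 10)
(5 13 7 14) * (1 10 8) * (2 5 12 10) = (1 2 5 13 7 14 12 10 8) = [0, 2, 5, 3, 4, 13, 6, 14, 1, 9, 8, 11, 10, 7, 12]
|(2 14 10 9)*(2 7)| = 5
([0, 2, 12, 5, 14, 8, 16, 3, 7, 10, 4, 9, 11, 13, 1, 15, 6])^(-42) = [0, 4, 14, 8, 9, 7, 6, 5, 3, 12, 11, 2, 1, 13, 10, 15, 16]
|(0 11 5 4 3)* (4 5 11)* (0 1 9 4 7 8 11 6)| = 20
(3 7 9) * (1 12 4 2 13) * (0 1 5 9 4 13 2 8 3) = (0 1 12 13 5 9)(3 7 4 8) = [1, 12, 2, 7, 8, 9, 6, 4, 3, 0, 10, 11, 13, 5]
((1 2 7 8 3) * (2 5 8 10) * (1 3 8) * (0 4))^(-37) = (0 4)(1 5)(2 10 7)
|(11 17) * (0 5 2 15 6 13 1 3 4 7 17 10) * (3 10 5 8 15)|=|(0 8 15 6 13 1 10)(2 3 4 7 17 11 5)|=7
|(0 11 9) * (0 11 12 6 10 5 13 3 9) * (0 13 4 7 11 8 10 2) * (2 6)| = |(0 12 2)(3 9 8 10 5 4 7 11 13)| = 9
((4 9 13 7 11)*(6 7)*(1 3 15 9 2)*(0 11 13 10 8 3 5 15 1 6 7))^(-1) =(0 6 2 4 11)(1 3 8 10 9 15 5)(7 13)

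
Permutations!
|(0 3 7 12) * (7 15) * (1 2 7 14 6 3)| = |(0 1 2 7 12)(3 15 14 6)| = 20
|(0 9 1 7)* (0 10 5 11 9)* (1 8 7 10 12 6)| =|(1 10 5 11 9 8 7 12 6)| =9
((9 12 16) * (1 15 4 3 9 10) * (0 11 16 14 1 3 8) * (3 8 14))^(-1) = (0 8 10 16 11)(1 14 4 15)(3 12 9)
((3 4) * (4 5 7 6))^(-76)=(3 4 6 7 5)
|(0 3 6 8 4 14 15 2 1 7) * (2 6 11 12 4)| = |(0 3 11 12 4 14 15 6 8 2 1 7)| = 12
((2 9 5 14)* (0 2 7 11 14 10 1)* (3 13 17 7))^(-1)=((0 2 9 5 10 1)(3 13 17 7 11 14))^(-1)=(0 1 10 5 9 2)(3 14 11 7 17 13)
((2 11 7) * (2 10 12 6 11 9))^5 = (12)(2 9)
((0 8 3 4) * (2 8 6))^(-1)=(0 4 3 8 2 6)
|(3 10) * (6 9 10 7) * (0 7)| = 6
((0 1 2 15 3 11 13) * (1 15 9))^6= ((0 15 3 11 13)(1 2 9))^6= (0 15 3 11 13)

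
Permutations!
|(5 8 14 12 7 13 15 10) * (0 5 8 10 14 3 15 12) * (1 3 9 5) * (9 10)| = 30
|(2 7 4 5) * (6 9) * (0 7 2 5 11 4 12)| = 6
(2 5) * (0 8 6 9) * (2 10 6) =(0 8 2 5 10 6 9) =[8, 1, 5, 3, 4, 10, 9, 7, 2, 0, 6]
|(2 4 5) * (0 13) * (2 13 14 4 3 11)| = 15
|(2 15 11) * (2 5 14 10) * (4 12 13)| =|(2 15 11 5 14 10)(4 12 13)| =6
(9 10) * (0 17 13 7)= (0 17 13 7)(9 10)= [17, 1, 2, 3, 4, 5, 6, 0, 8, 10, 9, 11, 12, 7, 14, 15, 16, 13]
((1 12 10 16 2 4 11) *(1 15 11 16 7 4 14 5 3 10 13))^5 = (1 13 12)(2 7 5 16 10 14 4 3)(11 15)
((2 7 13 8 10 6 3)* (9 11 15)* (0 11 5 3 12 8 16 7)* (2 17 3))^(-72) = ((0 11 15 9 5 2)(3 17)(6 12 8 10)(7 13 16))^(-72) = (17)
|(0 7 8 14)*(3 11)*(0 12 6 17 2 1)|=|(0 7 8 14 12 6 17 2 1)(3 11)|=18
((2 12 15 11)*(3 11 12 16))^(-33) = (2 11 3 16)(12 15)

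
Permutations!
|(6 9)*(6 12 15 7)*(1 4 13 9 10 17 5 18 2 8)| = 14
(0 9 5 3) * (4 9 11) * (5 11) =(0 5 3)(4 9 11) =[5, 1, 2, 0, 9, 3, 6, 7, 8, 11, 10, 4]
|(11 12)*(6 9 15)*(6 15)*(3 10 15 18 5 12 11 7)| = 14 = |(3 10 15 18 5 12 7)(6 9)|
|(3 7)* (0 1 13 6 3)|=6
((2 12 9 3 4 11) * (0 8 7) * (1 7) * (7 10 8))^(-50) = (1 10 8)(2 4 9)(3 12 11)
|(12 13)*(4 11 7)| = |(4 11 7)(12 13)| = 6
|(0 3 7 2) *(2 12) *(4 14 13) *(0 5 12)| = 3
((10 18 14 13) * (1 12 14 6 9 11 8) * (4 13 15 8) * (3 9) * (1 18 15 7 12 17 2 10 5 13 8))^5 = ((1 17 2 10 15)(3 9 11 4 8 18 6)(5 13)(7 12 14))^5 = (3 18 4 9 6 8 11)(5 13)(7 14 12)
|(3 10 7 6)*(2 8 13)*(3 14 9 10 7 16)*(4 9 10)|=6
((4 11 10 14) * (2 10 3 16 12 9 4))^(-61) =(2 14 10)(3 11 4 9 12 16)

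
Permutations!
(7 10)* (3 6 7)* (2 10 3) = (2 10)(3 6 7) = [0, 1, 10, 6, 4, 5, 7, 3, 8, 9, 2]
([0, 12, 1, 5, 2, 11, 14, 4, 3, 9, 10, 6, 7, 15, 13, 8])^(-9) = [0, 12, 1, 8, 2, 3, 11, 4, 15, 9, 10, 5, 7, 14, 6, 13]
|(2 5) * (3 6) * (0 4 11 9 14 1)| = 6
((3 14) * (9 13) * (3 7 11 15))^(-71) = (3 15 11 7 14)(9 13) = ((3 14 7 11 15)(9 13))^(-71)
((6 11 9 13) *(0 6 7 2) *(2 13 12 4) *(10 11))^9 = ((0 6 10 11 9 12 4 2)(7 13))^9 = (0 6 10 11 9 12 4 2)(7 13)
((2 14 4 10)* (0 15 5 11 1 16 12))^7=(16)(2 10 4 14)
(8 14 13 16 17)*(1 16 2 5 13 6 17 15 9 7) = (1 16 15 9 7)(2 5 13)(6 17 8 14) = [0, 16, 5, 3, 4, 13, 17, 1, 14, 7, 10, 11, 12, 2, 6, 9, 15, 8]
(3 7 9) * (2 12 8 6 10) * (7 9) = (2 12 8 6 10)(3 9) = [0, 1, 12, 9, 4, 5, 10, 7, 6, 3, 2, 11, 8]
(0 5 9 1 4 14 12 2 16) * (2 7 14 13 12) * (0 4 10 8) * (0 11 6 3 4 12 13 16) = (0 5 9 1 10 8 11 6 3 4 16 12 7 14 2) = [5, 10, 0, 4, 16, 9, 3, 14, 11, 1, 8, 6, 7, 13, 2, 15, 12]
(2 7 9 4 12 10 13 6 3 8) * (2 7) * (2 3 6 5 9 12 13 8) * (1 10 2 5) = (1 10 8 7 12 2 3 5 9 4 13) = [0, 10, 3, 5, 13, 9, 6, 12, 7, 4, 8, 11, 2, 1]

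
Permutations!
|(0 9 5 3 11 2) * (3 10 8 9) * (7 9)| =20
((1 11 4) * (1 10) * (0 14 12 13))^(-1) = ((0 14 12 13)(1 11 4 10))^(-1) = (0 13 12 14)(1 10 4 11)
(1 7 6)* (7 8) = (1 8 7 6) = [0, 8, 2, 3, 4, 5, 1, 6, 7]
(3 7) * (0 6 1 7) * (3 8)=(0 6 1 7 8 3)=[6, 7, 2, 0, 4, 5, 1, 8, 3]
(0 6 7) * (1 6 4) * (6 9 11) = [4, 9, 2, 3, 1, 5, 7, 0, 8, 11, 10, 6] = (0 4 1 9 11 6 7)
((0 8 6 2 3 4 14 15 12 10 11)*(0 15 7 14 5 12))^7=((0 8 6 2 3 4 5 12 10 11 15)(7 14))^7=(0 12 2 15 5 6 11 4 8 10 3)(7 14)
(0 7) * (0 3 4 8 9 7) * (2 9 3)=(2 9 7)(3 4 8)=[0, 1, 9, 4, 8, 5, 6, 2, 3, 7]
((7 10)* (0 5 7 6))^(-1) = (0 6 10 7 5)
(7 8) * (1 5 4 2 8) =[0, 5, 8, 3, 2, 4, 6, 1, 7] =(1 5 4 2 8 7)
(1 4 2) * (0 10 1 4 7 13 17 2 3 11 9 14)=[10, 7, 4, 11, 3, 5, 6, 13, 8, 14, 1, 9, 12, 17, 0, 15, 16, 2]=(0 10 1 7 13 17 2 4 3 11 9 14)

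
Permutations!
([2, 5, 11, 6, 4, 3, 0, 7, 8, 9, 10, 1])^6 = [6, 11, 0, 5, 4, 1, 3, 7, 8, 9, 10, 2]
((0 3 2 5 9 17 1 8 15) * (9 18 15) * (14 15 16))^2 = (0 2 18 14)(1 9)(3 5 16 15)(8 17) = ((0 3 2 5 18 16 14 15)(1 8 9 17))^2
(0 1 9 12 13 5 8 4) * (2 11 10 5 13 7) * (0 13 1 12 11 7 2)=(0 12 2 7)(1 9 11 10 5 8 4 13)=[12, 9, 7, 3, 13, 8, 6, 0, 4, 11, 5, 10, 2, 1]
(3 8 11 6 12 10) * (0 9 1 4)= [9, 4, 2, 8, 0, 5, 12, 7, 11, 1, 3, 6, 10]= (0 9 1 4)(3 8 11 6 12 10)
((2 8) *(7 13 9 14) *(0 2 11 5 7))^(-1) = ((0 2 8 11 5 7 13 9 14))^(-1) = (0 14 9 13 7 5 11 8 2)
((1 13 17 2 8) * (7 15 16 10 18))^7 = ((1 13 17 2 8)(7 15 16 10 18))^7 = (1 17 8 13 2)(7 16 18 15 10)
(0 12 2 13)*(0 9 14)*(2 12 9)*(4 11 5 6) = (0 9 14)(2 13)(4 11 5 6) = [9, 1, 13, 3, 11, 6, 4, 7, 8, 14, 10, 5, 12, 2, 0]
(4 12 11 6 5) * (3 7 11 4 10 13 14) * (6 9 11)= [0, 1, 2, 7, 12, 10, 5, 6, 8, 11, 13, 9, 4, 14, 3]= (3 7 6 5 10 13 14)(4 12)(9 11)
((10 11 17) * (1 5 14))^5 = ((1 5 14)(10 11 17))^5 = (1 14 5)(10 17 11)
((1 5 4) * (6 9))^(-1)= (1 4 5)(6 9)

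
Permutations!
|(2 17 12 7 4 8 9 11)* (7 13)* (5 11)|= 10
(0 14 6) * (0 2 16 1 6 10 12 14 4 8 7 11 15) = [4, 6, 16, 3, 8, 5, 2, 11, 7, 9, 12, 15, 14, 13, 10, 0, 1] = (0 4 8 7 11 15)(1 6 2 16)(10 12 14)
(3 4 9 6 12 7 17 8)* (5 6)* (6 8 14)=(3 4 9 5 8)(6 12 7 17 14)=[0, 1, 2, 4, 9, 8, 12, 17, 3, 5, 10, 11, 7, 13, 6, 15, 16, 14]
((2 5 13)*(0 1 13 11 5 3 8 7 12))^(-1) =((0 1 13 2 3 8 7 12)(5 11))^(-1) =(0 12 7 8 3 2 13 1)(5 11)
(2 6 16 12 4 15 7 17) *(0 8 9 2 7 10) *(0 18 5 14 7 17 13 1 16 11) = (0 8 9 2 6 11)(1 16 12 4 15 10 18 5 14 7 13) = [8, 16, 6, 3, 15, 14, 11, 13, 9, 2, 18, 0, 4, 1, 7, 10, 12, 17, 5]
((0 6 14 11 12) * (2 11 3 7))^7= ((0 6 14 3 7 2 11 12))^7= (0 12 11 2 7 3 14 6)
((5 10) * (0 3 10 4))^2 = ((0 3 10 5 4))^2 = (0 10 4 3 5)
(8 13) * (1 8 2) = (1 8 13 2) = [0, 8, 1, 3, 4, 5, 6, 7, 13, 9, 10, 11, 12, 2]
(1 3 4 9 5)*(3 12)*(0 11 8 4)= (0 11 8 4 9 5 1 12 3)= [11, 12, 2, 0, 9, 1, 6, 7, 4, 5, 10, 8, 3]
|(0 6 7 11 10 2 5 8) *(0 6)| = |(2 5 8 6 7 11 10)| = 7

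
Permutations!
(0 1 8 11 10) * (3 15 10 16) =(0 1 8 11 16 3 15 10) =[1, 8, 2, 15, 4, 5, 6, 7, 11, 9, 0, 16, 12, 13, 14, 10, 3]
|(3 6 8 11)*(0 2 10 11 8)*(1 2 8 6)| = |(0 8 6)(1 2 10 11 3)| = 15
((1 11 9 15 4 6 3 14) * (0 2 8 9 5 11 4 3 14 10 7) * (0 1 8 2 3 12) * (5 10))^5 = ((0 3 5 11 10 7 1 4 6 14 8 9 15 12))^5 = (0 7 8 3 1 9 5 4 15 11 6 12 10 14)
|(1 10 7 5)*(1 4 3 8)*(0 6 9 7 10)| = 9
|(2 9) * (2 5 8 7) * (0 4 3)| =|(0 4 3)(2 9 5 8 7)| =15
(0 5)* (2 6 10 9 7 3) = (0 5)(2 6 10 9 7 3) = [5, 1, 6, 2, 4, 0, 10, 3, 8, 7, 9]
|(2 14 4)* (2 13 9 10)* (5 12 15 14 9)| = 6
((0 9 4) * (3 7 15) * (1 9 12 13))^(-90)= (15)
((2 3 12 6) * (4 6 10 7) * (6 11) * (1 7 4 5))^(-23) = (1 7 5)(2 11 10 3 6 4 12) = ((1 7 5)(2 3 12 10 4 11 6))^(-23)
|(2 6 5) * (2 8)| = 4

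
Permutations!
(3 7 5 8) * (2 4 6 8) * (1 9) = (1 9)(2 4 6 8 3 7 5) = [0, 9, 4, 7, 6, 2, 8, 5, 3, 1]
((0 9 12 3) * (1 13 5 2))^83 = ((0 9 12 3)(1 13 5 2))^83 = (0 3 12 9)(1 2 5 13)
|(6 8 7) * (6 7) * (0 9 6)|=|(0 9 6 8)|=4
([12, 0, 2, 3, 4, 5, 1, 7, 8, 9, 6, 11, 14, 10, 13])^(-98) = [0, 1, 2, 3, 4, 5, 6, 7, 8, 9, 10, 11, 12, 13, 14]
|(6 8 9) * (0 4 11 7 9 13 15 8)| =6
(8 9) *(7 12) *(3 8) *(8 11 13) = [0, 1, 2, 11, 4, 5, 6, 12, 9, 3, 10, 13, 7, 8] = (3 11 13 8 9)(7 12)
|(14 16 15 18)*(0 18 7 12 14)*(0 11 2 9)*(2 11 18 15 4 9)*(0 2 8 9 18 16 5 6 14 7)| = 6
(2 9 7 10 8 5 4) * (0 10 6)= [10, 1, 9, 3, 2, 4, 0, 6, 5, 7, 8]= (0 10 8 5 4 2 9 7 6)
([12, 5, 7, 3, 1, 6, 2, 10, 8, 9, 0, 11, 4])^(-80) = (0 12 4 1 5 6 2 7 10)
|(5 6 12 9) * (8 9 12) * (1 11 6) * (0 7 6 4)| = 9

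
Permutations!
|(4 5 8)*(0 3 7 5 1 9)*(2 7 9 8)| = |(0 3 9)(1 8 4)(2 7 5)| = 3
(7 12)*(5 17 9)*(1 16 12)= (1 16 12 7)(5 17 9)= [0, 16, 2, 3, 4, 17, 6, 1, 8, 5, 10, 11, 7, 13, 14, 15, 12, 9]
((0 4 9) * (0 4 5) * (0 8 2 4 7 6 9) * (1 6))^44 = ((0 5 8 2 4)(1 6 9 7))^44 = (9)(0 4 2 8 5)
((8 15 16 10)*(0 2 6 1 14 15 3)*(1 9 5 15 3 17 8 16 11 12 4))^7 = ((0 2 6 9 5 15 11 12 4 1 14 3)(8 17)(10 16))^7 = (0 12 6 1 5 3 11 2 4 9 14 15)(8 17)(10 16)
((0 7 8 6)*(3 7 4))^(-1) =(0 6 8 7 3 4)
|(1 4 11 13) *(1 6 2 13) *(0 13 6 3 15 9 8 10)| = 42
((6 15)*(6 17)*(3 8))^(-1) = (3 8)(6 17 15)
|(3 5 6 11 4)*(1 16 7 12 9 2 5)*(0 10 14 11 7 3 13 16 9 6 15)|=39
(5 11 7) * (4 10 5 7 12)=[0, 1, 2, 3, 10, 11, 6, 7, 8, 9, 5, 12, 4]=(4 10 5 11 12)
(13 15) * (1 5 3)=(1 5 3)(13 15)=[0, 5, 2, 1, 4, 3, 6, 7, 8, 9, 10, 11, 12, 15, 14, 13]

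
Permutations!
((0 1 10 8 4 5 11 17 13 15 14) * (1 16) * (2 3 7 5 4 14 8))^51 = (0 17 2 14 11 10 8 5 1 15 7 16 13 3)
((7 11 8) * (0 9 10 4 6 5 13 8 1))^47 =(0 4 13 11 9 6 8 1 10 5 7)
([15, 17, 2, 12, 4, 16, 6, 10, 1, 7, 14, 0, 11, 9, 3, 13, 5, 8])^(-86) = (0 7 12 13 14)(1 17 8)(3 15 10 11 9)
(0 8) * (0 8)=(8)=[0, 1, 2, 3, 4, 5, 6, 7, 8]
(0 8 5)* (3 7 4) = (0 8 5)(3 7 4) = [8, 1, 2, 7, 3, 0, 6, 4, 5]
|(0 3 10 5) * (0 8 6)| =|(0 3 10 5 8 6)| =6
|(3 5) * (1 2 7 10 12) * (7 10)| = 4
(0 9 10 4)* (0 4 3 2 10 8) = (0 9 8)(2 10 3) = [9, 1, 10, 2, 4, 5, 6, 7, 0, 8, 3]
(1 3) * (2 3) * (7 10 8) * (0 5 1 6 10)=(0 5 1 2 3 6 10 8 7)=[5, 2, 3, 6, 4, 1, 10, 0, 7, 9, 8]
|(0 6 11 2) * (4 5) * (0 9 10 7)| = 14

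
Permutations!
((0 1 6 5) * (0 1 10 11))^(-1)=((0 10 11)(1 6 5))^(-1)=(0 11 10)(1 5 6)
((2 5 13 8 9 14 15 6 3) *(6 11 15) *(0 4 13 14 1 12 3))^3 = ((0 4 13 8 9 1 12 3 2 5 14 6)(11 15))^3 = (0 8 12 5)(1 2 6 13)(3 14 4 9)(11 15)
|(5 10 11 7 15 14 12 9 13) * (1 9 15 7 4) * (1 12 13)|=8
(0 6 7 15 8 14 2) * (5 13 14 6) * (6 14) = (0 5 13 6 7 15 8 14 2) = [5, 1, 0, 3, 4, 13, 7, 15, 14, 9, 10, 11, 12, 6, 2, 8]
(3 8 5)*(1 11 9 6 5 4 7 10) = [0, 11, 2, 8, 7, 3, 5, 10, 4, 6, 1, 9] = (1 11 9 6 5 3 8 4 7 10)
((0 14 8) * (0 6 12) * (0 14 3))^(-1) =((0 3)(6 12 14 8))^(-1) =(0 3)(6 8 14 12)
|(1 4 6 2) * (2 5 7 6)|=3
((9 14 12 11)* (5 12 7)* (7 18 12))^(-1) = (5 7)(9 11 12 18 14) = ((5 7)(9 14 18 12 11))^(-1)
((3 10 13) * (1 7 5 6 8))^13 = (1 6 7 8 5)(3 10 13)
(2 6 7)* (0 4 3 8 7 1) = (0 4 3 8 7 2 6 1) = [4, 0, 6, 8, 3, 5, 1, 2, 7]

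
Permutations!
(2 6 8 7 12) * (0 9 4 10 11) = (0 9 4 10 11)(2 6 8 7 12) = [9, 1, 6, 3, 10, 5, 8, 12, 7, 4, 11, 0, 2]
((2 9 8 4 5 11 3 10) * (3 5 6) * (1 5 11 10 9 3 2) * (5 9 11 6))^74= (1 8 5)(2 11)(3 6)(4 10 9)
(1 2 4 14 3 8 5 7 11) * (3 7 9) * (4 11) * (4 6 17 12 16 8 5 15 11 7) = (1 2 7 6 17 12 16 8 15 11)(3 5 9)(4 14) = [0, 2, 7, 5, 14, 9, 17, 6, 15, 3, 10, 1, 16, 13, 4, 11, 8, 12]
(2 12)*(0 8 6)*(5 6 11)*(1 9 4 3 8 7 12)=(0 7 12 2 1 9 4 3 8 11 5 6)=[7, 9, 1, 8, 3, 6, 0, 12, 11, 4, 10, 5, 2]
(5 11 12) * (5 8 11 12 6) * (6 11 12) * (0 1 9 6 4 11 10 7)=(0 1 9 6 5 4 11 10 7)(8 12)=[1, 9, 2, 3, 11, 4, 5, 0, 12, 6, 7, 10, 8]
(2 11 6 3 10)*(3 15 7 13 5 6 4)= (2 11 4 3 10)(5 6 15 7 13)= [0, 1, 11, 10, 3, 6, 15, 13, 8, 9, 2, 4, 12, 5, 14, 7]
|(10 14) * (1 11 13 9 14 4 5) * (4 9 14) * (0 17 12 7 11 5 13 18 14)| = |(0 17 12 7 11 18 14 10 9 4 13)(1 5)| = 22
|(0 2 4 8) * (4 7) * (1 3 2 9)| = 8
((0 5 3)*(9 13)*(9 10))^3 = (13)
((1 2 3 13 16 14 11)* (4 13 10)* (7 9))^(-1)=((1 2 3 10 4 13 16 14 11)(7 9))^(-1)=(1 11 14 16 13 4 10 3 2)(7 9)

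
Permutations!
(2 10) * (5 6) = (2 10)(5 6) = [0, 1, 10, 3, 4, 6, 5, 7, 8, 9, 2]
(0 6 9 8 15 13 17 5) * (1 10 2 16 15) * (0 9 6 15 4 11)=(0 15 13 17 5 9 8 1 10 2 16 4 11)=[15, 10, 16, 3, 11, 9, 6, 7, 1, 8, 2, 0, 12, 17, 14, 13, 4, 5]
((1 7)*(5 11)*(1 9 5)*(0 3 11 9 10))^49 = ((0 3 11 1 7 10)(5 9))^49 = (0 3 11 1 7 10)(5 9)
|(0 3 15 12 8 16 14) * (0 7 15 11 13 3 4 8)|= |(0 4 8 16 14 7 15 12)(3 11 13)|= 24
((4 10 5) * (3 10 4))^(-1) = ((3 10 5))^(-1) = (3 5 10)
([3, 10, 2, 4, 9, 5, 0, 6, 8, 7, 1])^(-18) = (10)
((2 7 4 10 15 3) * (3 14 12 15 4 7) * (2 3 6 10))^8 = ((2 6 10 4)(12 15 14))^8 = (12 14 15)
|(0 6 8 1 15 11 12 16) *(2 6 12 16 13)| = |(0 12 13 2 6 8 1 15 11 16)| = 10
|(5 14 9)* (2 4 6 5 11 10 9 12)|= 6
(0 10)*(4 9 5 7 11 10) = (0 4 9 5 7 11 10) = [4, 1, 2, 3, 9, 7, 6, 11, 8, 5, 0, 10]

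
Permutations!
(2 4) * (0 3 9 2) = (0 3 9 2 4) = [3, 1, 4, 9, 0, 5, 6, 7, 8, 2]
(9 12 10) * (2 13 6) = (2 13 6)(9 12 10) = [0, 1, 13, 3, 4, 5, 2, 7, 8, 12, 9, 11, 10, 6]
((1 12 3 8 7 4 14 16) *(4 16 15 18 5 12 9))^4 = ((1 9 4 14 15 18 5 12 3 8 7 16))^4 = (1 15 3)(4 5 7)(8 9 18)(12 16 14)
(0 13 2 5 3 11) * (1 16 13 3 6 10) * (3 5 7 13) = (0 5 6 10 1 16 3 11)(2 7 13) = [5, 16, 7, 11, 4, 6, 10, 13, 8, 9, 1, 0, 12, 2, 14, 15, 3]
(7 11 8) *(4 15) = [0, 1, 2, 3, 15, 5, 6, 11, 7, 9, 10, 8, 12, 13, 14, 4] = (4 15)(7 11 8)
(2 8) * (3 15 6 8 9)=(2 9 3 15 6 8)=[0, 1, 9, 15, 4, 5, 8, 7, 2, 3, 10, 11, 12, 13, 14, 6]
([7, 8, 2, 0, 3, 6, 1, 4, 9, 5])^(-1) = [3, 6, 2, 4, 7, 9, 5, 0, 1, 8]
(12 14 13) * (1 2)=(1 2)(12 14 13)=[0, 2, 1, 3, 4, 5, 6, 7, 8, 9, 10, 11, 14, 12, 13]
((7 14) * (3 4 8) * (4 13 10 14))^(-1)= (3 8 4 7 14 10 13)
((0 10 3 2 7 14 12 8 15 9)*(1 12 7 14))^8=((0 10 3 2 14 7 1 12 8 15 9))^8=(0 8 7 3 9 12 14 10 15 1 2)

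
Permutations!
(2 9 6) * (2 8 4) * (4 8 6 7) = [0, 1, 9, 3, 2, 5, 6, 4, 8, 7] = (2 9 7 4)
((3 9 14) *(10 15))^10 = ((3 9 14)(10 15))^10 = (15)(3 9 14)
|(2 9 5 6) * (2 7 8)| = 6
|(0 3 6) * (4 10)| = 6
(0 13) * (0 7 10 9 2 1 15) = (0 13 7 10 9 2 1 15) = [13, 15, 1, 3, 4, 5, 6, 10, 8, 2, 9, 11, 12, 7, 14, 0]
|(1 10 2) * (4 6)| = |(1 10 2)(4 6)| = 6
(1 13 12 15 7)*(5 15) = (1 13 12 5 15 7) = [0, 13, 2, 3, 4, 15, 6, 1, 8, 9, 10, 11, 5, 12, 14, 7]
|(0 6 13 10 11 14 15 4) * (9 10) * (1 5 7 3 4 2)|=|(0 6 13 9 10 11 14 15 2 1 5 7 3 4)|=14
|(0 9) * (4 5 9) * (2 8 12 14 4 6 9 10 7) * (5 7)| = 6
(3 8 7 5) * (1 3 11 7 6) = (1 3 8 6)(5 11 7) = [0, 3, 2, 8, 4, 11, 1, 5, 6, 9, 10, 7]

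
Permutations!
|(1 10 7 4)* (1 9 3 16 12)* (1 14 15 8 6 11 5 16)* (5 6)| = 6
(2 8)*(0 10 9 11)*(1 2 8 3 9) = (0 10 1 2 3 9 11) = [10, 2, 3, 9, 4, 5, 6, 7, 8, 11, 1, 0]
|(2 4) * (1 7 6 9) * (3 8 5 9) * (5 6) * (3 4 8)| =4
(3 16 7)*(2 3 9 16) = (2 3)(7 9 16) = [0, 1, 3, 2, 4, 5, 6, 9, 8, 16, 10, 11, 12, 13, 14, 15, 7]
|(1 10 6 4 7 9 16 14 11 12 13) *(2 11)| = |(1 10 6 4 7 9 16 14 2 11 12 13)| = 12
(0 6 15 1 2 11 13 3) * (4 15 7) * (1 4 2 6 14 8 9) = (0 14 8 9 1 6 7 2 11 13 3)(4 15) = [14, 6, 11, 0, 15, 5, 7, 2, 9, 1, 10, 13, 12, 3, 8, 4]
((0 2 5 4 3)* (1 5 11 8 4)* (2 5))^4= ((0 5 1 2 11 8 4 3))^4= (0 11)(1 4)(2 3)(5 8)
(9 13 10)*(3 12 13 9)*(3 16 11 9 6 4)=(3 12 13 10 16 11 9 6 4)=[0, 1, 2, 12, 3, 5, 4, 7, 8, 6, 16, 9, 13, 10, 14, 15, 11]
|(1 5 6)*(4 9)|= 6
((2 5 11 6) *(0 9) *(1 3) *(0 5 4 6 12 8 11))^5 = (0 5 9)(1 3)(2 6 4)(8 12 11)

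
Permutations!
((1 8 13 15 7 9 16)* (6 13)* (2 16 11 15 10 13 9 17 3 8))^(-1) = ((1 2 16)(3 8 6 9 11 15 7 17)(10 13))^(-1) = (1 16 2)(3 17 7 15 11 9 6 8)(10 13)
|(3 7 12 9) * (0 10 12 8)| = |(0 10 12 9 3 7 8)| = 7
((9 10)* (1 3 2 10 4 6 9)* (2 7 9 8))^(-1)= ((1 3 7 9 4 6 8 2 10))^(-1)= (1 10 2 8 6 4 9 7 3)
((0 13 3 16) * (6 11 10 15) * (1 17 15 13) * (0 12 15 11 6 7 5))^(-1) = (0 5 7 15 12 16 3 13 10 11 17 1)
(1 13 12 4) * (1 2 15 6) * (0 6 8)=(0 6 1 13 12 4 2 15 8)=[6, 13, 15, 3, 2, 5, 1, 7, 0, 9, 10, 11, 4, 12, 14, 8]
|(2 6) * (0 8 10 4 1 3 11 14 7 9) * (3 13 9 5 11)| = |(0 8 10 4 1 13 9)(2 6)(5 11 14 7)| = 28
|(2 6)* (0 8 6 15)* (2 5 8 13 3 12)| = |(0 13 3 12 2 15)(5 8 6)| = 6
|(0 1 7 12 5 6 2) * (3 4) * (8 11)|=|(0 1 7 12 5 6 2)(3 4)(8 11)|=14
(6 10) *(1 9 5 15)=(1 9 5 15)(6 10)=[0, 9, 2, 3, 4, 15, 10, 7, 8, 5, 6, 11, 12, 13, 14, 1]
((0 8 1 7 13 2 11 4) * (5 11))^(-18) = (13)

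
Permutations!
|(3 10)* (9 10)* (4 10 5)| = 5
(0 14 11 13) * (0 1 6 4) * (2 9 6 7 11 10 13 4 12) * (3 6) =(0 14 10 13 1 7 11 4)(2 9 3 6 12) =[14, 7, 9, 6, 0, 5, 12, 11, 8, 3, 13, 4, 2, 1, 10]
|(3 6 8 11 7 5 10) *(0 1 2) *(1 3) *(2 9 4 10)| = 8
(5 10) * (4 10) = [0, 1, 2, 3, 10, 4, 6, 7, 8, 9, 5] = (4 10 5)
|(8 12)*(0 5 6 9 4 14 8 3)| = |(0 5 6 9 4 14 8 12 3)| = 9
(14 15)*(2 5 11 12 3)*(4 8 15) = (2 5 11 12 3)(4 8 15 14) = [0, 1, 5, 2, 8, 11, 6, 7, 15, 9, 10, 12, 3, 13, 4, 14]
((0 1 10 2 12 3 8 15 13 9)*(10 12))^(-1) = ((0 1 12 3 8 15 13 9)(2 10))^(-1) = (0 9 13 15 8 3 12 1)(2 10)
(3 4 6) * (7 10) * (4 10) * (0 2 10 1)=[2, 0, 10, 1, 6, 5, 3, 4, 8, 9, 7]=(0 2 10 7 4 6 3 1)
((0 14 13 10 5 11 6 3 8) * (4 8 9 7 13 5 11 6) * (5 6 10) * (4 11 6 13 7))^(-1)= (0 8 4 9 3 6 10 5 13 14)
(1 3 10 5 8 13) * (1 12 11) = [0, 3, 2, 10, 4, 8, 6, 7, 13, 9, 5, 1, 11, 12] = (1 3 10 5 8 13 12 11)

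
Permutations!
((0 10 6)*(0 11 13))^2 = (0 6 13 10 11)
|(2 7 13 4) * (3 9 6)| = |(2 7 13 4)(3 9 6)| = 12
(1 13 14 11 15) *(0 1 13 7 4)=(0 1 7 4)(11 15 13 14)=[1, 7, 2, 3, 0, 5, 6, 4, 8, 9, 10, 15, 12, 14, 11, 13]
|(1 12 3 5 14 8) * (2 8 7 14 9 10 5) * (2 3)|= |(1 12 2 8)(5 9 10)(7 14)|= 12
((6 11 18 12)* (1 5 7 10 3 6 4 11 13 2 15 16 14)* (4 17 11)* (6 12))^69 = ((1 5 7 10 3 12 17 11 18 6 13 2 15 16 14))^69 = (1 6 10 15 17)(2 12 14 18 7)(3 16 11 5 13)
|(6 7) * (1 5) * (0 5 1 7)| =4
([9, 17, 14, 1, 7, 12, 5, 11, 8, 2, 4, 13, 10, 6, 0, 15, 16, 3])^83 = [14, 3, 9, 17, 13, 4, 10, 6, 8, 0, 11, 5, 7, 12, 2, 15, 16, 1]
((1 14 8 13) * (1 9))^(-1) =((1 14 8 13 9))^(-1) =(1 9 13 8 14)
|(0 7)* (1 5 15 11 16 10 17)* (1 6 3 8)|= |(0 7)(1 5 15 11 16 10 17 6 3 8)|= 10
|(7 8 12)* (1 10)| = 6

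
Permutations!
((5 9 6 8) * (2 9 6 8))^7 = (2 8 6 9 5)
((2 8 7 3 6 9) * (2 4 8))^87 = ((3 6 9 4 8 7))^87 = (3 4)(6 8)(7 9)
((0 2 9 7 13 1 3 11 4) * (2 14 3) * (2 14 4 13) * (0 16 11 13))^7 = ((0 4 16 11)(1 14 3 13)(2 9 7))^7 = (0 11 16 4)(1 13 3 14)(2 9 7)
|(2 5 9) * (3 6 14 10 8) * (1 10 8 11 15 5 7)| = 8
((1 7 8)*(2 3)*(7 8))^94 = (8)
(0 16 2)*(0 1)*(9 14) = (0 16 2 1)(9 14) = [16, 0, 1, 3, 4, 5, 6, 7, 8, 14, 10, 11, 12, 13, 9, 15, 2]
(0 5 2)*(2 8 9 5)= [2, 1, 0, 3, 4, 8, 6, 7, 9, 5]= (0 2)(5 8 9)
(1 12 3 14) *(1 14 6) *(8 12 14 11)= (1 14 11 8 12 3 6)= [0, 14, 2, 6, 4, 5, 1, 7, 12, 9, 10, 8, 3, 13, 11]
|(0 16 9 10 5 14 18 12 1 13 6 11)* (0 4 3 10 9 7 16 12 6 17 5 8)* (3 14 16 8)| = 90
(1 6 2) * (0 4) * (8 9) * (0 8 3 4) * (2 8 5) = (1 6 8 9 3 4 5 2) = [0, 6, 1, 4, 5, 2, 8, 7, 9, 3]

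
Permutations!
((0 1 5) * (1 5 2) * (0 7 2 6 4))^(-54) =(0 7 1 4 5 2 6)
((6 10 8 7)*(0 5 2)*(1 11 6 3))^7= ((0 5 2)(1 11 6 10 8 7 3))^7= (11)(0 5 2)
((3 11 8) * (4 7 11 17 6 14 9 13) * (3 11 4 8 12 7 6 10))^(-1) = (3 10 17)(4 7 12 11 8 13 9 14 6)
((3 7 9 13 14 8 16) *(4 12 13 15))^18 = ((3 7 9 15 4 12 13 14 8 16))^18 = (3 8 13 4 9)(7 16 14 12 15)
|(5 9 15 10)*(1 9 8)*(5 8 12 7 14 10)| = 9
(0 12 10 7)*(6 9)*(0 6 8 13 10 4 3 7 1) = (0 12 4 3 7 6 9 8 13 10 1) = [12, 0, 2, 7, 3, 5, 9, 6, 13, 8, 1, 11, 4, 10]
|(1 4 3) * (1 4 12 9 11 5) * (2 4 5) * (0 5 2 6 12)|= |(0 5 1)(2 4 3)(6 12 9 11)|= 12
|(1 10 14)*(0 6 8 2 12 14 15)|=|(0 6 8 2 12 14 1 10 15)|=9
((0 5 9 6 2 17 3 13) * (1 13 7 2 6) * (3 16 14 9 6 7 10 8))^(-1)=((0 5 6 7 2 17 16 14 9 1 13)(3 10 8))^(-1)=(0 13 1 9 14 16 17 2 7 6 5)(3 8 10)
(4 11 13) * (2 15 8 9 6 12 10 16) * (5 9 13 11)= (2 15 8 13 4 5 9 6 12 10 16)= [0, 1, 15, 3, 5, 9, 12, 7, 13, 6, 16, 11, 10, 4, 14, 8, 2]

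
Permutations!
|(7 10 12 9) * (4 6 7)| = 6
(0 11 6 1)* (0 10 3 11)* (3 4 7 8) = (1 10 4 7 8 3 11 6) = [0, 10, 2, 11, 7, 5, 1, 8, 3, 9, 4, 6]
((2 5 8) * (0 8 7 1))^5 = (0 1 7 5 2 8)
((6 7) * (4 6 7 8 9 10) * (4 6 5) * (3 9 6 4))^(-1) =(3 5 4 10 9)(6 8)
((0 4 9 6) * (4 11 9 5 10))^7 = (0 6 9 11)(4 5 10)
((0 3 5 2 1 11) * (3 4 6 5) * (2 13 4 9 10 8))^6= ((0 9 10 8 2 1 11)(4 6 5 13))^6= (0 11 1 2 8 10 9)(4 5)(6 13)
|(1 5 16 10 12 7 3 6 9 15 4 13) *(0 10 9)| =|(0 10 12 7 3 6)(1 5 16 9 15 4 13)| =42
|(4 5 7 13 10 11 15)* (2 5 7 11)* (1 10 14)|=10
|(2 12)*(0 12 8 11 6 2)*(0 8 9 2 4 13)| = 14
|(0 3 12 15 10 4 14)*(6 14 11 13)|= |(0 3 12 15 10 4 11 13 6 14)|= 10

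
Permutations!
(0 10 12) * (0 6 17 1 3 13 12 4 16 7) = (0 10 4 16 7)(1 3 13 12 6 17) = [10, 3, 2, 13, 16, 5, 17, 0, 8, 9, 4, 11, 6, 12, 14, 15, 7, 1]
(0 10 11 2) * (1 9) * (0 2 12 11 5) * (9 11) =[10, 11, 2, 3, 4, 0, 6, 7, 8, 1, 5, 12, 9] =(0 10 5)(1 11 12 9)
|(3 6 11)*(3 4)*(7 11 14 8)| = |(3 6 14 8 7 11 4)| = 7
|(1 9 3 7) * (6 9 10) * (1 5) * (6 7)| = |(1 10 7 5)(3 6 9)| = 12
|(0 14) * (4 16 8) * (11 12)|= 6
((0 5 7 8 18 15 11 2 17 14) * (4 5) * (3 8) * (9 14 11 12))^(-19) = ((0 4 5 7 3 8 18 15 12 9 14)(2 17 11))^(-19) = (0 7 18 9 4 3 15 14 5 8 12)(2 11 17)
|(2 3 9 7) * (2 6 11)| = 6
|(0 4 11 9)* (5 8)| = |(0 4 11 9)(5 8)| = 4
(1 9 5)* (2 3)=(1 9 5)(2 3)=[0, 9, 3, 2, 4, 1, 6, 7, 8, 5]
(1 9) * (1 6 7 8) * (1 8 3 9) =(3 9 6 7) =[0, 1, 2, 9, 4, 5, 7, 3, 8, 6]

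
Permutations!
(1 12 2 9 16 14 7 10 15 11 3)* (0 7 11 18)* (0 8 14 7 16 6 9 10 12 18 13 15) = (0 16 7 12 2 10)(1 18 8 14 11 3)(6 9)(13 15) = [16, 18, 10, 1, 4, 5, 9, 12, 14, 6, 0, 3, 2, 15, 11, 13, 7, 17, 8]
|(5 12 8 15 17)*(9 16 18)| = 15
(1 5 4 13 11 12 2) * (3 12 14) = (1 5 4 13 11 14 3 12 2) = [0, 5, 1, 12, 13, 4, 6, 7, 8, 9, 10, 14, 2, 11, 3]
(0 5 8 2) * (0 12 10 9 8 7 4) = [5, 1, 12, 3, 0, 7, 6, 4, 2, 8, 9, 11, 10] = (0 5 7 4)(2 12 10 9 8)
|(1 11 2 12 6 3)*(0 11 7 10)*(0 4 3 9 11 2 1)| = 11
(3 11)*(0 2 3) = (0 2 3 11) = [2, 1, 3, 11, 4, 5, 6, 7, 8, 9, 10, 0]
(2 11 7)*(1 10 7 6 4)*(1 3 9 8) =[0, 10, 11, 9, 3, 5, 4, 2, 1, 8, 7, 6] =(1 10 7 2 11 6 4 3 9 8)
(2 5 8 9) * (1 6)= [0, 6, 5, 3, 4, 8, 1, 7, 9, 2]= (1 6)(2 5 8 9)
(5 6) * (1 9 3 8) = (1 9 3 8)(5 6) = [0, 9, 2, 8, 4, 6, 5, 7, 1, 3]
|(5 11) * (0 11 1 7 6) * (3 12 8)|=|(0 11 5 1 7 6)(3 12 8)|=6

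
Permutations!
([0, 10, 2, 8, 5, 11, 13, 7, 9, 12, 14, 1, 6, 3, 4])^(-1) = (1 11 5 4 14 10)(3 13 6 12 9 8)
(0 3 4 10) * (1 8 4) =[3, 8, 2, 1, 10, 5, 6, 7, 4, 9, 0] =(0 3 1 8 4 10)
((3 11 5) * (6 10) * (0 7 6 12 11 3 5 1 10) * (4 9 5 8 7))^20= (12)(0 6 7 8 5 9 4)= ((0 4 9 5 8 7 6)(1 10 12 11))^20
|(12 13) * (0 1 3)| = |(0 1 3)(12 13)| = 6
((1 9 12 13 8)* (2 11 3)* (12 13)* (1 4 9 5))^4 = (13)(2 11 3)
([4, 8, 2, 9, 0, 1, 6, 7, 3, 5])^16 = (1 8 3 9 5)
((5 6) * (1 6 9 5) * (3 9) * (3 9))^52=(9)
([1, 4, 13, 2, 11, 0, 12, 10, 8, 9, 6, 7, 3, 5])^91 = [12, 3, 7, 11, 2, 6, 1, 5, 8, 9, 0, 13, 4, 10]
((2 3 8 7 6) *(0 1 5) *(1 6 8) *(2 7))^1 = (0 6 7 8 2 3 1 5)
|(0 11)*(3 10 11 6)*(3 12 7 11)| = 10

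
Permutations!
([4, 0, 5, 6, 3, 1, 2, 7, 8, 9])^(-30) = (9)(0 5 6 4 1 2 3)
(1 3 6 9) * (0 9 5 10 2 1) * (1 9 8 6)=[8, 3, 9, 1, 4, 10, 5, 7, 6, 0, 2]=(0 8 6 5 10 2 9)(1 3)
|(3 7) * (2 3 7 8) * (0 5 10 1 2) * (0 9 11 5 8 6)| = |(0 8 9 11 5 10 1 2 3 6)| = 10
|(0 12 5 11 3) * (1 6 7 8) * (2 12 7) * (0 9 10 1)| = |(0 7 8)(1 6 2 12 5 11 3 9 10)| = 9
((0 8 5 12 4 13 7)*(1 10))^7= (13)(1 10)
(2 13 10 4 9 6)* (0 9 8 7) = (0 9 6 2 13 10 4 8 7) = [9, 1, 13, 3, 8, 5, 2, 0, 7, 6, 4, 11, 12, 10]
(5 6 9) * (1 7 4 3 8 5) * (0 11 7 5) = (0 11 7 4 3 8)(1 5 6 9) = [11, 5, 2, 8, 3, 6, 9, 4, 0, 1, 10, 7]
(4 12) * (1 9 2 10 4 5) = (1 9 2 10 4 12 5) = [0, 9, 10, 3, 12, 1, 6, 7, 8, 2, 4, 11, 5]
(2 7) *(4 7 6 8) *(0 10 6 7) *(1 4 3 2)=(0 10 6 8 3 2 7 1 4)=[10, 4, 7, 2, 0, 5, 8, 1, 3, 9, 6]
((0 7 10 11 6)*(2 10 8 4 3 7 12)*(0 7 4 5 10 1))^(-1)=(0 1 2 12)(3 4)(5 8 7 6 11 10)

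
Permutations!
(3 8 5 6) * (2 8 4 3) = (2 8 5 6)(3 4) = [0, 1, 8, 4, 3, 6, 2, 7, 5]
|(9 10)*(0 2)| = |(0 2)(9 10)| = 2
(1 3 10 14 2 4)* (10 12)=[0, 3, 4, 12, 1, 5, 6, 7, 8, 9, 14, 11, 10, 13, 2]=(1 3 12 10 14 2 4)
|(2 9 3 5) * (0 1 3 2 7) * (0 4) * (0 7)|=|(0 1 3 5)(2 9)(4 7)|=4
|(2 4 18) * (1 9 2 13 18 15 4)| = |(1 9 2)(4 15)(13 18)| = 6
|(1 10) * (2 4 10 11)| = 5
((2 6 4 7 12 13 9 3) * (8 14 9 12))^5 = (2 14 4 3 8 6 9 7)(12 13)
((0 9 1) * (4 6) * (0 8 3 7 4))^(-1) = ((0 9 1 8 3 7 4 6))^(-1) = (0 6 4 7 3 8 1 9)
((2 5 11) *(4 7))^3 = ((2 5 11)(4 7))^3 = (11)(4 7)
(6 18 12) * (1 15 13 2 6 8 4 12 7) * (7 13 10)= (1 15 10 7)(2 6 18 13)(4 12 8)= [0, 15, 6, 3, 12, 5, 18, 1, 4, 9, 7, 11, 8, 2, 14, 10, 16, 17, 13]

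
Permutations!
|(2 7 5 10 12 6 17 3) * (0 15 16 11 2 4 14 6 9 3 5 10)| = 15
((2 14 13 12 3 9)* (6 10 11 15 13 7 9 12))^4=(6 13 15 11 10)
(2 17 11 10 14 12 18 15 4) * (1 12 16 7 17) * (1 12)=[0, 1, 12, 3, 2, 5, 6, 17, 8, 9, 14, 10, 18, 13, 16, 4, 7, 11, 15]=(2 12 18 15 4)(7 17 11 10 14 16)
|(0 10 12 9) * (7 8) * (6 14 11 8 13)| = 12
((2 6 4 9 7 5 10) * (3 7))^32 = (10)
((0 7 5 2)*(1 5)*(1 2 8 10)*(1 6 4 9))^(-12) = (1 8 6 9 5 10 4)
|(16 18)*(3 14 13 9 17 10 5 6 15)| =|(3 14 13 9 17 10 5 6 15)(16 18)| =18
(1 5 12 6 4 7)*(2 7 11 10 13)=(1 5 12 6 4 11 10 13 2 7)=[0, 5, 7, 3, 11, 12, 4, 1, 8, 9, 13, 10, 6, 2]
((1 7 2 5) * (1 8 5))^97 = ((1 7 2)(5 8))^97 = (1 7 2)(5 8)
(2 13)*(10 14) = (2 13)(10 14) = [0, 1, 13, 3, 4, 5, 6, 7, 8, 9, 14, 11, 12, 2, 10]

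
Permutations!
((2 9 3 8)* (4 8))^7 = (2 3 8 9 4)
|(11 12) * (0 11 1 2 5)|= 6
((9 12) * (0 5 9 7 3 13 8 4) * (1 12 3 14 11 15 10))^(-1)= (0 4 8 13 3 9 5)(1 10 15 11 14 7 12)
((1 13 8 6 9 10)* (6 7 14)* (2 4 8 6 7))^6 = (14)(1 13 6 9 10)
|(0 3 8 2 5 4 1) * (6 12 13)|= 21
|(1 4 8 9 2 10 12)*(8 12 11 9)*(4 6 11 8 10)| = 14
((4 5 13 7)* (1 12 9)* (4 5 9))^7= (1 9 4 12)(5 13 7)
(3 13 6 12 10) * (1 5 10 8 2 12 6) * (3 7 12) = (1 5 10 7 12 8 2 3 13) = [0, 5, 3, 13, 4, 10, 6, 12, 2, 9, 7, 11, 8, 1]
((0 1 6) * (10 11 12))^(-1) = ((0 1 6)(10 11 12))^(-1) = (0 6 1)(10 12 11)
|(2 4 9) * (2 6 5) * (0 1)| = 10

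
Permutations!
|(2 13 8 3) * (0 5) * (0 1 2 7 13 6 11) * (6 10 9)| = 8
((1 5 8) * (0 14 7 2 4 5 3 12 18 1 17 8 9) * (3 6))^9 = (0 7 4 9 14 2 5)(1 18 12 3 6)(8 17)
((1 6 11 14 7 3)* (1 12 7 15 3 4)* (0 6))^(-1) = (0 1 4 7 12 3 15 14 11 6)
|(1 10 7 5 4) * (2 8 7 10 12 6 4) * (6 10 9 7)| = 10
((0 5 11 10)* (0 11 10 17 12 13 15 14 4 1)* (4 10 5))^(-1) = (0 1 4)(10 14 15 13 12 17 11)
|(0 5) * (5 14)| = 3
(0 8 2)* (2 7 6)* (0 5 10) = (0 8 7 6 2 5 10) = [8, 1, 5, 3, 4, 10, 2, 6, 7, 9, 0]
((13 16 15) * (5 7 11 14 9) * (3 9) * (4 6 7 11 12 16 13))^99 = (3 14 11 5 9)(4 12)(6 16)(7 15)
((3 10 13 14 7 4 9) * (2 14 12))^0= ((2 14 7 4 9 3 10 13 12))^0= (14)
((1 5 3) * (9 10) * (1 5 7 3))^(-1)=((1 7 3 5)(9 10))^(-1)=(1 5 3 7)(9 10)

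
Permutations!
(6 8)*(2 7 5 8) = (2 7 5 8 6) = [0, 1, 7, 3, 4, 8, 2, 5, 6]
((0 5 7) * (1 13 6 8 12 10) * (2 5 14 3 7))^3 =((0 14 3 7)(1 13 6 8 12 10)(2 5))^3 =(0 7 3 14)(1 8)(2 5)(6 10)(12 13)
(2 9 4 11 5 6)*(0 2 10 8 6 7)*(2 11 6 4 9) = (0 11 5 7)(4 6 10 8) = [11, 1, 2, 3, 6, 7, 10, 0, 4, 9, 8, 5]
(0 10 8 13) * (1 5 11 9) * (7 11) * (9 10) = (0 9 1 5 7 11 10 8 13) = [9, 5, 2, 3, 4, 7, 6, 11, 13, 1, 8, 10, 12, 0]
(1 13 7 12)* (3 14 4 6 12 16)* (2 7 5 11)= (1 13 5 11 2 7 16 3 14 4 6 12)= [0, 13, 7, 14, 6, 11, 12, 16, 8, 9, 10, 2, 1, 5, 4, 15, 3]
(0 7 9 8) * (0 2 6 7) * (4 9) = [0, 1, 6, 3, 9, 5, 7, 4, 2, 8] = (2 6 7 4 9 8)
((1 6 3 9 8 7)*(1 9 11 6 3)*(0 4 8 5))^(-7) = (0 5 9 7 8 4)(1 3 11 6)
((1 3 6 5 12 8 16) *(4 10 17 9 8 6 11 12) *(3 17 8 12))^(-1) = ((1 17 9 12 6 5 4 10 8 16)(3 11))^(-1) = (1 16 8 10 4 5 6 12 9 17)(3 11)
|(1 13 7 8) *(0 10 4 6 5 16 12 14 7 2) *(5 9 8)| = 45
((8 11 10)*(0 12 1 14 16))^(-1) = (0 16 14 1 12)(8 10 11)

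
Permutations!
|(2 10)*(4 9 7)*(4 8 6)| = |(2 10)(4 9 7 8 6)| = 10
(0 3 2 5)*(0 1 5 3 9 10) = [9, 5, 3, 2, 4, 1, 6, 7, 8, 10, 0] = (0 9 10)(1 5)(2 3)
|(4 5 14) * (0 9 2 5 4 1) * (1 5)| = 4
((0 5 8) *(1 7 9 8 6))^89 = (0 9 1 5 8 7 6)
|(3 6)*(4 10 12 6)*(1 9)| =10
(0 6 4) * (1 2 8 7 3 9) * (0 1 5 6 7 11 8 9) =(0 7 3)(1 2 9 5 6 4)(8 11) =[7, 2, 9, 0, 1, 6, 4, 3, 11, 5, 10, 8]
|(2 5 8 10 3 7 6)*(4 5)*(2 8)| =|(2 4 5)(3 7 6 8 10)| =15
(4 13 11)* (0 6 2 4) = (0 6 2 4 13 11) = [6, 1, 4, 3, 13, 5, 2, 7, 8, 9, 10, 0, 12, 11]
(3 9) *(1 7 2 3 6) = (1 7 2 3 9 6) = [0, 7, 3, 9, 4, 5, 1, 2, 8, 6]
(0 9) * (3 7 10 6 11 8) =[9, 1, 2, 7, 4, 5, 11, 10, 3, 0, 6, 8] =(0 9)(3 7 10 6 11 8)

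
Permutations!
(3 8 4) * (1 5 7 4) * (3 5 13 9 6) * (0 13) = (0 13 9 6 3 8 1)(4 5 7) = [13, 0, 2, 8, 5, 7, 3, 4, 1, 6, 10, 11, 12, 9]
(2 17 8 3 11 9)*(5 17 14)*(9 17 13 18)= (2 14 5 13 18 9)(3 11 17 8)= [0, 1, 14, 11, 4, 13, 6, 7, 3, 2, 10, 17, 12, 18, 5, 15, 16, 8, 9]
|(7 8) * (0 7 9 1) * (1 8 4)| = 4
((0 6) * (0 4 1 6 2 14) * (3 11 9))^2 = (0 14 2)(1 4 6)(3 9 11)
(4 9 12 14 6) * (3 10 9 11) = (3 10 9 12 14 6 4 11) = [0, 1, 2, 10, 11, 5, 4, 7, 8, 12, 9, 3, 14, 13, 6]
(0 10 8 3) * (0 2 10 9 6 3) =(0 9 6 3 2 10 8) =[9, 1, 10, 2, 4, 5, 3, 7, 0, 6, 8]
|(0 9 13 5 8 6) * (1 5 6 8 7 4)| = |(0 9 13 6)(1 5 7 4)| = 4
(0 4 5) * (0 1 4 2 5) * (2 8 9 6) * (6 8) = (0 6 2 5 1 4)(8 9) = [6, 4, 5, 3, 0, 1, 2, 7, 9, 8]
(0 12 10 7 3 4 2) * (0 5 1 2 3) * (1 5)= (0 12 10 7)(1 2)(3 4)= [12, 2, 1, 4, 3, 5, 6, 0, 8, 9, 7, 11, 10]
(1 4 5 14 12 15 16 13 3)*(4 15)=(1 15 16 13 3)(4 5 14 12)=[0, 15, 2, 1, 5, 14, 6, 7, 8, 9, 10, 11, 4, 3, 12, 16, 13]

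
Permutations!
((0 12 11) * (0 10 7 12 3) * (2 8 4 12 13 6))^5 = ((0 3)(2 8 4 12 11 10 7 13 6))^5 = (0 3)(2 10 8 7 4 13 12 6 11)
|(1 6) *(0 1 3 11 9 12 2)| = 8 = |(0 1 6 3 11 9 12 2)|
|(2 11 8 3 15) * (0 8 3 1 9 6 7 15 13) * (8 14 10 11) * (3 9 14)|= |(0 3 13)(1 14 10 11 9 6 7 15 2 8)|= 30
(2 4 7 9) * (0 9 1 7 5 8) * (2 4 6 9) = (0 2 6 9 4 5 8)(1 7) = [2, 7, 6, 3, 5, 8, 9, 1, 0, 4]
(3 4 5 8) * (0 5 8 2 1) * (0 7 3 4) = (0 5 2 1 7 3)(4 8) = [5, 7, 1, 0, 8, 2, 6, 3, 4]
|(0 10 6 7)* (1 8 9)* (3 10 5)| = 6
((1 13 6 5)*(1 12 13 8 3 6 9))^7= (1 9 13 12 5 6 3 8)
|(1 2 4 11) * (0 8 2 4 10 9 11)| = |(0 8 2 10 9 11 1 4)| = 8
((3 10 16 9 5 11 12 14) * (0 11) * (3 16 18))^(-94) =(0 16 11 9 12 5 14)(3 18 10)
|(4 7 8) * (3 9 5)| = 3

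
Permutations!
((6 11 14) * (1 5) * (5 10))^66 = (14)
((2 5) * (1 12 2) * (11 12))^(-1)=(1 5 2 12 11)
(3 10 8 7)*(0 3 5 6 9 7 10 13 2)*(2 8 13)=[3, 1, 0, 2, 4, 6, 9, 5, 10, 7, 13, 11, 12, 8]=(0 3 2)(5 6 9 7)(8 10 13)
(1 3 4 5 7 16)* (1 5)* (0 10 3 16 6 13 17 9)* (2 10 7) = [7, 16, 10, 4, 1, 2, 13, 6, 8, 0, 3, 11, 12, 17, 14, 15, 5, 9] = (0 7 6 13 17 9)(1 16 5 2 10 3 4)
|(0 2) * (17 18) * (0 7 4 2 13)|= |(0 13)(2 7 4)(17 18)|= 6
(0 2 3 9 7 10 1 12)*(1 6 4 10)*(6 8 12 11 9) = (0 2 3 6 4 10 8 12)(1 11 9 7) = [2, 11, 3, 6, 10, 5, 4, 1, 12, 7, 8, 9, 0]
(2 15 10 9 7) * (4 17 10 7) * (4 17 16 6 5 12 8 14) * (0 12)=(0 12 8 14 4 16 6 5)(2 15 7)(9 17 10)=[12, 1, 15, 3, 16, 0, 5, 2, 14, 17, 9, 11, 8, 13, 4, 7, 6, 10]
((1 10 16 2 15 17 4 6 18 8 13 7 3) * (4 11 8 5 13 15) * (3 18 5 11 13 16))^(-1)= (1 3 10)(2 16 5 6 4)(7 13 17 15 8 11 18)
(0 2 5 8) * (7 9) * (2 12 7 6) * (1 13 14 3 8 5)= [12, 13, 1, 8, 4, 5, 2, 9, 0, 6, 10, 11, 7, 14, 3]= (0 12 7 9 6 2 1 13 14 3 8)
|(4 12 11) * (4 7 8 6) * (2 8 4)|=|(2 8 6)(4 12 11 7)|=12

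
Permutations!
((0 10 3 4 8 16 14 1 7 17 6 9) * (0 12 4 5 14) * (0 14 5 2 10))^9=(1 14 16 8 4 12 9 6 17 7)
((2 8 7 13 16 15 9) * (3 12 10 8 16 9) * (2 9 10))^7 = (2 15 12 16 3)(7 8 10 13)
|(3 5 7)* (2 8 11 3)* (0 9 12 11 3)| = 20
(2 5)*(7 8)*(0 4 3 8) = [4, 1, 5, 8, 3, 2, 6, 0, 7] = (0 4 3 8 7)(2 5)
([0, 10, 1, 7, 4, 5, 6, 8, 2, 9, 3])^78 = (10)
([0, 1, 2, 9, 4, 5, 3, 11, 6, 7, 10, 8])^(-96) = [0, 1, 2, 3, 4, 5, 6, 7, 8, 9, 10, 11]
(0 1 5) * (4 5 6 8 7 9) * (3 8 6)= [1, 3, 2, 8, 5, 0, 6, 9, 7, 4]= (0 1 3 8 7 9 4 5)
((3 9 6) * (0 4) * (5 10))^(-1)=((0 4)(3 9 6)(5 10))^(-1)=(0 4)(3 6 9)(5 10)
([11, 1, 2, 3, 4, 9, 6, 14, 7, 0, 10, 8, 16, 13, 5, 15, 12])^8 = (16)(0 11 8 7 14 5 9)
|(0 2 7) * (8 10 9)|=|(0 2 7)(8 10 9)|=3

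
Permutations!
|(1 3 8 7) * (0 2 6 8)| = 7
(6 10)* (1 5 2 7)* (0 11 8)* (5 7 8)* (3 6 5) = (0 11 3 6 10 5 2 8)(1 7) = [11, 7, 8, 6, 4, 2, 10, 1, 0, 9, 5, 3]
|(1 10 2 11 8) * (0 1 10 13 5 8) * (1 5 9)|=6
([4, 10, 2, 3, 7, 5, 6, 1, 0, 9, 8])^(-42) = [0, 1, 2, 3, 4, 5, 6, 7, 8, 9, 10]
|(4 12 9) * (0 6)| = |(0 6)(4 12 9)| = 6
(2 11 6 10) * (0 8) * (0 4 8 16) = (0 16)(2 11 6 10)(4 8) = [16, 1, 11, 3, 8, 5, 10, 7, 4, 9, 2, 6, 12, 13, 14, 15, 0]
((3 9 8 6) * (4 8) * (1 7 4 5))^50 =(1 4 6 9)(3 5 7 8)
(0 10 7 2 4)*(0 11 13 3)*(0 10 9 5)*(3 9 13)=(0 13 9 5)(2 4 11 3 10 7)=[13, 1, 4, 10, 11, 0, 6, 2, 8, 5, 7, 3, 12, 9]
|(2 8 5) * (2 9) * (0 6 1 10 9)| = |(0 6 1 10 9 2 8 5)| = 8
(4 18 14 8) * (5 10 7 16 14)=(4 18 5 10 7 16 14 8)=[0, 1, 2, 3, 18, 10, 6, 16, 4, 9, 7, 11, 12, 13, 8, 15, 14, 17, 5]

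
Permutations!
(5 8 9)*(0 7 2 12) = [7, 1, 12, 3, 4, 8, 6, 2, 9, 5, 10, 11, 0] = (0 7 2 12)(5 8 9)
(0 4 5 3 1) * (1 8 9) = (0 4 5 3 8 9 1) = [4, 0, 2, 8, 5, 3, 6, 7, 9, 1]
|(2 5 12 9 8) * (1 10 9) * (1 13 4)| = 9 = |(1 10 9 8 2 5 12 13 4)|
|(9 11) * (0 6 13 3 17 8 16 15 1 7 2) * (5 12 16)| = |(0 6 13 3 17 8 5 12 16 15 1 7 2)(9 11)| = 26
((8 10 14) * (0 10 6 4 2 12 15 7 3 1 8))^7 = (0 10 14)(1 7 12 4 8 3 15 2 6)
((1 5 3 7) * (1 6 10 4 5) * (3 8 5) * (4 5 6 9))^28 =((3 7 9 4)(5 8 6 10))^28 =(10)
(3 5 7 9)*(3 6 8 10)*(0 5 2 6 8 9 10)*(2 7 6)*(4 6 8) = (0 5 8)(3 7 10)(4 6 9) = [5, 1, 2, 7, 6, 8, 9, 10, 0, 4, 3]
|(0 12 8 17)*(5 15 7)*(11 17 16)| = 6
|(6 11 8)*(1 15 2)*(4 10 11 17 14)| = |(1 15 2)(4 10 11 8 6 17 14)| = 21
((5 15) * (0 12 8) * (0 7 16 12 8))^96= (0 8 7 16 12)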